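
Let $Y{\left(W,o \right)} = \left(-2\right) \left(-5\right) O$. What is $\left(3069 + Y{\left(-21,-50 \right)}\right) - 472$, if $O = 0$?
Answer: $2597$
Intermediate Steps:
$Y{\left(W,o \right)} = 0$ ($Y{\left(W,o \right)} = \left(-2\right) \left(-5\right) 0 = 10 \cdot 0 = 0$)
$\left(3069 + Y{\left(-21,-50 \right)}\right) - 472 = \left(3069 + 0\right) - 472 = 3069 - 472 = 2597$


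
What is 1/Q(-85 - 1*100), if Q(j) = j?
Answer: -1/185 ≈ -0.0054054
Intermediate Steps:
1/Q(-85 - 1*100) = 1/(-85 - 1*100) = 1/(-85 - 100) = 1/(-185) = -1/185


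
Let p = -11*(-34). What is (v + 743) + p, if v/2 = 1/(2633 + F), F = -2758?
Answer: 139623/125 ≈ 1117.0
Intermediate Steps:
v = -2/125 (v = 2/(2633 - 2758) = 2/(-125) = 2*(-1/125) = -2/125 ≈ -0.016000)
p = 374
(v + 743) + p = (-2/125 + 743) + 374 = 92873/125 + 374 = 139623/125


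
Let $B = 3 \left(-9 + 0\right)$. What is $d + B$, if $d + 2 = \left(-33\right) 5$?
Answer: $-194$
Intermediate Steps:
$d = -167$ ($d = -2 - 165 = -167$)
$B = -27$ ($B = 3 \left(-9\right) = -27$)
$d + B = -167 - 27 = -194$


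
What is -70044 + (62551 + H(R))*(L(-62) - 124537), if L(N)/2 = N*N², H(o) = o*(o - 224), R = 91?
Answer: -30329054508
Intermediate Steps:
H(o) = o*(-224 + o)
L(N) = 2*N³ (L(N) = 2*(N*N²) = 2*N³)
-70044 + (62551 + H(R))*(L(-62) - 124537) = -70044 + (62551 + 91*(-224 + 91))*(2*(-62)³ - 124537) = -70044 + (62551 + 91*(-133))*(2*(-238328) - 124537) = -70044 + (62551 - 12103)*(-476656 - 124537) = -70044 + 50448*(-601193) = -70044 - 30328984464 = -30329054508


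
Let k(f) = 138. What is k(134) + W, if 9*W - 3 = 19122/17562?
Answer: 3647302/26343 ≈ 138.45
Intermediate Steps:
W = 11968/26343 (W = ⅓ + (19122/17562)/9 = ⅓ + (19122*(1/17562))/9 = ⅓ + (⅑)*(3187/2927) = ⅓ + 3187/26343 = 11968/26343 ≈ 0.45431)
k(134) + W = 138 + 11968/26343 = 3647302/26343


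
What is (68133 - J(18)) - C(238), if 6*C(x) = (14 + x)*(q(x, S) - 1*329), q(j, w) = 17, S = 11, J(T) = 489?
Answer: 80748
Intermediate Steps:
C(x) = -728 - 52*x (C(x) = ((14 + x)*(17 - 1*329))/6 = ((14 + x)*(17 - 329))/6 = ((14 + x)*(-312))/6 = (-4368 - 312*x)/6 = -728 - 52*x)
(68133 - J(18)) - C(238) = (68133 - 1*489) - (-728 - 52*238) = (68133 - 489) - (-728 - 12376) = 67644 - 1*(-13104) = 67644 + 13104 = 80748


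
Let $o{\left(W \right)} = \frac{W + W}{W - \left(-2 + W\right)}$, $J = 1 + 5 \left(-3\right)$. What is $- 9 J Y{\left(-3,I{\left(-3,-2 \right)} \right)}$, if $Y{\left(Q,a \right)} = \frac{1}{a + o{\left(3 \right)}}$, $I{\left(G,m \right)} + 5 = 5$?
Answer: $42$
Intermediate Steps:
$I{\left(G,m \right)} = 0$ ($I{\left(G,m \right)} = -5 + 5 = 0$)
$J = -14$ ($J = 1 - 15 = -14$)
$o{\left(W \right)} = W$ ($o{\left(W \right)} = \frac{2 W}{2} = 2 W \frac{1}{2} = W$)
$Y{\left(Q,a \right)} = \frac{1}{3 + a}$ ($Y{\left(Q,a \right)} = \frac{1}{a + 3} = \frac{1}{3 + a}$)
$- 9 J Y{\left(-3,I{\left(-3,-2 \right)} \right)} = \frac{\left(-9\right) \left(-14\right)}{3 + 0} = \frac{126}{3} = 126 \cdot \frac{1}{3} = 42$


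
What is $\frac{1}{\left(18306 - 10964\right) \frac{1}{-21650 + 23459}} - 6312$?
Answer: $- \frac{46340895}{7342} \approx -6311.8$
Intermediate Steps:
$\frac{1}{\left(18306 - 10964\right) \frac{1}{-21650 + 23459}} - 6312 = \frac{1}{7342 \cdot \frac{1}{1809}} - 6312 = \frac{1}{\frac{7342}{1809}} - 6312 = \frac{1809}{7342} - 6312 = - \frac{46340895}{7342}$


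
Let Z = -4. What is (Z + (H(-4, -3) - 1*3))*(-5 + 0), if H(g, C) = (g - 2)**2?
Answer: -145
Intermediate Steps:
H(g, C) = (-2 + g)**2
(Z + (H(-4, -3) - 1*3))*(-5 + 0) = (-4 + ((-2 - 4)**2 - 1*3))*(-5 + 0) = (-4 + ((-6)**2 - 3))*(-5) = (-4 + (36 - 3))*(-5) = (-4 + 33)*(-5) = 29*(-5) = -145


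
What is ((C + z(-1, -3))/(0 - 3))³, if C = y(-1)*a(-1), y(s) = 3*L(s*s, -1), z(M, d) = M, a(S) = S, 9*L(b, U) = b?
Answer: 64/729 ≈ 0.087791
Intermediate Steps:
L(b, U) = b/9
y(s) = s²/3 (y(s) = 3*((s*s)/9) = 3*(s²/9) = s²/3)
C = -⅓ (C = ((⅓)*(-1)²)*(-1) = ((⅓)*1)*(-1) = (⅓)*(-1) = -⅓ ≈ -0.33333)
((C + z(-1, -3))/(0 - 3))³ = ((-⅓ - 1)/(0 - 3))³ = (-4/3/(-3))³ = (-4/3*(-⅓))³ = (4/9)³ = 64/729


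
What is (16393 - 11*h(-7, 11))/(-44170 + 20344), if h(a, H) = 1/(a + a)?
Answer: -229513/333564 ≈ -0.68806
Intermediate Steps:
h(a, H) = 1/(2*a)
(16393 - 11*h(-7, 11))/(-44170 + 20344) = (16393 - 11/(2*(-7)))/(-44170 + 20344) = (16393 - 11*(-1)/(2*7))/(-23826) = (16393 - 11*(-1/14))*(-1/23826) = (16393 + 11/14)*(-1/23826) = (229513/14)*(-1/23826) = -229513/333564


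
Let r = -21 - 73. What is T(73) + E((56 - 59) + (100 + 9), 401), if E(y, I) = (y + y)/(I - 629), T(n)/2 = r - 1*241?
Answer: -38243/57 ≈ -670.93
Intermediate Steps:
r = -94
T(n) = -670 (T(n) = 2*(-94 - 1*241) = 2*(-94 - 241) = 2*(-335) = -670)
E(y, I) = 2*y/(-629 + I) (E(y, I) = (2*y)/(-629 + I) = 2*y/(-629 + I))
T(73) + E((56 - 59) + (100 + 9), 401) = -670 + 2*((56 - 59) + (100 + 9))/(-629 + 401) = -670 + 2*(-3 + 109)/(-228) = -670 + 2*106*(-1/228) = -670 - 53/57 = -38243/57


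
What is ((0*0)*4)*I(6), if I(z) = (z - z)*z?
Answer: 0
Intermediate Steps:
I(z) = 0 (I(z) = 0*z = 0)
((0*0)*4)*I(6) = ((0*0)*4)*0 = (0*4)*0 = 0*0 = 0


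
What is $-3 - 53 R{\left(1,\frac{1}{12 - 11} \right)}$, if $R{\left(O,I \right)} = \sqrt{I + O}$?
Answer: $-3 - 53 \sqrt{2} \approx -77.953$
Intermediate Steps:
$-3 - 53 R{\left(1,\frac{1}{12 - 11} \right)} = -3 - 53 \sqrt{\frac{1}{12 - 11} + 1} = -3 - 53 \sqrt{1^{-1} + 1} = -3 - 53 \sqrt{1 + 1} = -3 - 53 \sqrt{2}$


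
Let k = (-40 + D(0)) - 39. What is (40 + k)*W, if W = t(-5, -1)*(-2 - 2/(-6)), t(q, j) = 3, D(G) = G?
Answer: 195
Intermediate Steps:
W = -5 (W = 3*(-2 - 2/(-6)) = 3*(-2 - 2*(-⅙)) = 3*(-2 + ⅓) = 3*(-5/3) = -5)
k = -79 (k = (-40 + 0) - 39 = -40 - 39 = -79)
(40 + k)*W = (40 - 79)*(-5) = -39*(-5) = 195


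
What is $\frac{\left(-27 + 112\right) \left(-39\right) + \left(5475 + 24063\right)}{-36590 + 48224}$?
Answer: $\frac{8741}{3878} \approx 2.254$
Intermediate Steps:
$\frac{\left(-27 + 112\right) \left(-39\right) + \left(5475 + 24063\right)}{-36590 + 48224} = \frac{85 \left(-39\right) + 29538}{11634} = \left(-3315 + 29538\right) \frac{1}{11634} = 26223 \cdot \frac{1}{11634} = \frac{8741}{3878}$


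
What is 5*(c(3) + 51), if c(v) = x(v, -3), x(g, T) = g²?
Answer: 300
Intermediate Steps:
c(v) = v²
5*(c(3) + 51) = 5*(3² + 51) = 5*(9 + 51) = 5*60 = 300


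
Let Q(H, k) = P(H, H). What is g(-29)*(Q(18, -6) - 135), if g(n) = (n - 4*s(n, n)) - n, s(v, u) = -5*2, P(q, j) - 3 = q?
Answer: -4560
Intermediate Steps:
P(q, j) = 3 + q
s(v, u) = -10
Q(H, k) = 3 + H
g(n) = 40 (g(n) = (n - 4*(-10)) - n = (n + 40) - n = (40 + n) - n = 40)
g(-29)*(Q(18, -6) - 135) = 40*((3 + 18) - 135) = 40*(21 - 135) = 40*(-114) = -4560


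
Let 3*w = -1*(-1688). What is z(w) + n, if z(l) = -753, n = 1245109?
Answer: 1244356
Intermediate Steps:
w = 1688/3 (w = (-1*(-1688))/3 = (1/3)*1688 = 1688/3 ≈ 562.67)
z(w) + n = -753 + 1245109 = 1244356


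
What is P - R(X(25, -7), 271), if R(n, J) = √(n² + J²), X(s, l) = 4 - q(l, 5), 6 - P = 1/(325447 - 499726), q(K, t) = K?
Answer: 1045675/174279 - √73562 ≈ -265.22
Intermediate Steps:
P = 1045675/174279 (P = 6 - 1/(325447 - 499726) = 6 - 1/(-174279) = 6 - 1*(-1/174279) = 6 + 1/174279 = 1045675/174279 ≈ 6.0000)
X(s, l) = 4 - l
R(n, J) = √(J² + n²)
P - R(X(25, -7), 271) = 1045675/174279 - √(271² + (4 - 1*(-7))²) = 1045675/174279 - √(73441 + (4 + 7)²) = 1045675/174279 - √(73441 + 11²) = 1045675/174279 - √(73441 + 121) = 1045675/174279 - √73562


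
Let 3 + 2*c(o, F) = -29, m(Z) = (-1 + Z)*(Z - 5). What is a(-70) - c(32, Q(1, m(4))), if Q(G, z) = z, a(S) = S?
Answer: -54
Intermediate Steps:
m(Z) = (-1 + Z)*(-5 + Z)
c(o, F) = -16 (c(o, F) = -3/2 + (½)*(-29) = -3/2 - 29/2 = -16)
a(-70) - c(32, Q(1, m(4))) = -70 - 1*(-16) = -70 + 16 = -54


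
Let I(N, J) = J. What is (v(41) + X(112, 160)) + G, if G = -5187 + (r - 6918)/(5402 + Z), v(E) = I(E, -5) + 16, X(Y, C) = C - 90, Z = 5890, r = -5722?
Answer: -14417398/2823 ≈ -5107.1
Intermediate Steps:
X(Y, C) = -90 + C
v(E) = 11 (v(E) = -5 + 16 = 11)
G = -14646061/2823 (G = -5187 + (-5722 - 6918)/(5402 + 5890) = -5187 - 12640/11292 = -5187 - 12640*1/11292 = -5187 - 3160/2823 = -14646061/2823 ≈ -5188.1)
(v(41) + X(112, 160)) + G = (11 + (-90 + 160)) - 14646061/2823 = (11 + 70) - 14646061/2823 = 81 - 14646061/2823 = -14417398/2823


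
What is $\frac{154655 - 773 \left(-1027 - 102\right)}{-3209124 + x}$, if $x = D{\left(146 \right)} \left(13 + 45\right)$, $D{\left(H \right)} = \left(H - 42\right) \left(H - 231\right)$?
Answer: $- \frac{256843}{930461} \approx -0.27604$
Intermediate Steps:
$D{\left(H \right)} = \left(-231 + H\right) \left(-42 + H\right)$ ($D{\left(H \right)} = \left(-42 + H\right) \left(-231 + H\right) = \left(-231 + H\right) \left(-42 + H\right)$)
$x = -512720$ ($x = \left(9702 + 146^{2} - 39858\right) \left(13 + 45\right) = \left(9702 + 21316 - 39858\right) 58 = \left(-8840\right) 58 = -512720$)
$\frac{154655 - 773 \left(-1027 - 102\right)}{-3209124 + x} = \frac{154655 - 773 \left(-1027 - 102\right)}{-3209124 - 512720} = \frac{154655 - -872717}{-3721844} = \left(154655 + 872717\right) \left(- \frac{1}{3721844}\right) = 1027372 \left(- \frac{1}{3721844}\right) = - \frac{256843}{930461}$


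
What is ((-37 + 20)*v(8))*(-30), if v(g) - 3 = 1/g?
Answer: 6375/4 ≈ 1593.8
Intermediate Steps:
v(g) = 3 + 1/g
((-37 + 20)*v(8))*(-30) = ((-37 + 20)*(3 + 1/8))*(-30) = -17*(3 + ⅛)*(-30) = -17*25/8*(-30) = -425/8*(-30) = 6375/4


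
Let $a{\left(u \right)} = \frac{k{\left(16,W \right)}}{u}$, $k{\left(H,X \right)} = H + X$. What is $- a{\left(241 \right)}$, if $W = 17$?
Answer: $- \frac{33}{241} \approx -0.13693$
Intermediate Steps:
$a{\left(u \right)} = \frac{33}{u}$ ($a{\left(u \right)} = \frac{16 + 17}{u} = \frac{33}{u}$)
$- a{\left(241 \right)} = - \frac{33}{241}$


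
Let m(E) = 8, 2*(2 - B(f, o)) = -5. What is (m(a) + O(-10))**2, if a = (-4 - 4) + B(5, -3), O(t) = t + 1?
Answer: 1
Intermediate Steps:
B(f, o) = 9/2 (B(f, o) = 2 - 1/2*(-5) = 2 + 5/2 = 9/2)
O(t) = 1 + t
a = -7/2 (a = (-4 - 4) + 9/2 = -8 + 9/2 = -7/2 ≈ -3.5000)
(m(a) + O(-10))**2 = (8 + (1 - 10))**2 = (8 - 9)**2 = (-1)**2 = 1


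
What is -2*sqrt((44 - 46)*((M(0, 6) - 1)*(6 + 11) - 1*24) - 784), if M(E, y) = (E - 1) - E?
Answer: -4*I*sqrt(167) ≈ -51.691*I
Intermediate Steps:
M(E, y) = -1 (M(E, y) = (-1 + E) - E = -1)
-2*sqrt((44 - 46)*((M(0, 6) - 1)*(6 + 11) - 1*24) - 784) = -2*sqrt((44 - 46)*((-1 - 1)*(6 + 11) - 1*24) - 784) = -2*sqrt(-2*(-2*17 - 24) - 784) = -2*sqrt(-2*(-34 - 24) - 784) = -2*sqrt(-2*(-58) - 784) = -2*sqrt(116 - 784) = -4*I*sqrt(167)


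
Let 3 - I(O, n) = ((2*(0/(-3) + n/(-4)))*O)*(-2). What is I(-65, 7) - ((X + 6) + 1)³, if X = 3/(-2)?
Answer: 2333/8 ≈ 291.63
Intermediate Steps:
X = -3/2 (X = 3*(-½) = -3/2 ≈ -1.5000)
I(O, n) = 3 - O*n (I(O, n) = 3 - (2*(0/(-3) + n/(-4)))*O*(-2) = 3 - (2*(0*(-⅓) + n*(-¼)))*O*(-2) = 3 - (2*(0 - n/4))*O*(-2) = 3 - (2*(-n/4))*O*(-2) = 3 - (-n/2)*O*(-2) = 3 - (-O*n/2)*(-2) = 3 - O*n)
I(-65, 7) - ((X + 6) + 1)³ = (3 - 1*(-65)*7) - ((-3/2 + 6) + 1)³ = (3 + 455) - (9/2 + 1)³ = 458 - (11/2)³ = 458 - 1*1331/8 = 458 - 1331/8 = 2333/8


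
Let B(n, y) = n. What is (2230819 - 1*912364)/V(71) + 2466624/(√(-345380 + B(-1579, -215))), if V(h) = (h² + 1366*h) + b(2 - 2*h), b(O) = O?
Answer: 1318455/101887 - 822208*I*√38551/38551 ≈ 12.94 - 4187.6*I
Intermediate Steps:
V(h) = 2 + h² + 1364*h (V(h) = (h² + 1366*h) + (2 - 2*h) = 2 + h² + 1364*h)
(2230819 - 1*912364)/V(71) + 2466624/(√(-345380 + B(-1579, -215))) = (2230819 - 1*912364)/(2 + 71² + 1364*71) + 2466624/(√(-345380 - 1579)) = (2230819 - 912364)/(2 + 5041 + 96844) + 2466624/(√(-346959)) = 1318455/101887 + 2466624/((3*I*√38551)) = 1318455*(1/101887) + 2466624*(-I*√38551/115653) = 1318455/101887 - 822208*I*√38551/38551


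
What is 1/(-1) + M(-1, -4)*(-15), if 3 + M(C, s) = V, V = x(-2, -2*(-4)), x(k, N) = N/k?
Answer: 104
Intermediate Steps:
V = -4 (V = -2*(-4)/(-2) = 8*(-½) = -4)
M(C, s) = -7 (M(C, s) = -3 - 4 = -7)
1/(-1) + M(-1, -4)*(-15) = 1/(-1) - 7*(-15) = -1 + 105 = 104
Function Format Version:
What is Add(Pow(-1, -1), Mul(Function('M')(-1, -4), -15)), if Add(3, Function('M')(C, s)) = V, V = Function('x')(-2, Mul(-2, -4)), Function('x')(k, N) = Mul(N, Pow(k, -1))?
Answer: 104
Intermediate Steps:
V = -4 (V = Mul(Mul(-2, -4), Pow(-2, -1)) = Mul(8, Rational(-1, 2)) = -4)
Function('M')(C, s) = -7 (Function('M')(C, s) = Add(-3, -4) = -7)
Add(Pow(-1, -1), Mul(Function('M')(-1, -4), -15)) = Add(Pow(-1, -1), Mul(-7, -15)) = Add(-1, 105) = 104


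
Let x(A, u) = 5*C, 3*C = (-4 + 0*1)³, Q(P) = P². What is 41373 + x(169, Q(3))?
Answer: 123799/3 ≈ 41266.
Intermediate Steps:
C = -64/3 (C = (-4 + 0*1)³/3 = (-4 + 0)³/3 = (⅓)*(-4)³ = (⅓)*(-64) = -64/3 ≈ -21.333)
x(A, u) = -320/3 (x(A, u) = 5*(-64/3) = -320/3)
41373 + x(169, Q(3)) = 41373 - 320/3 = 123799/3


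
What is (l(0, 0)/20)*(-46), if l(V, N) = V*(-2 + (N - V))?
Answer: 0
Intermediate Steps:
l(V, N) = V*(-2 + N - V)
(l(0, 0)/20)*(-46) = ((0*(-2 + 0 - 1*0))/20)*(-46) = ((0*(-2 + 0 + 0))/20)*(-46) = ((0*(-2))/20)*(-46) = ((1/20)*0)*(-46) = 0*(-46) = 0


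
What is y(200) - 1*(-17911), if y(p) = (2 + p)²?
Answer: 58715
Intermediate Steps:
y(200) - 1*(-17911) = (2 + 200)² - 1*(-17911) = 202² + 17911 = 40804 + 17911 = 58715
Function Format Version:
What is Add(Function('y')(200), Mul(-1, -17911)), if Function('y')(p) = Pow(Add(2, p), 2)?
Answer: 58715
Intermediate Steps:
Add(Function('y')(200), Mul(-1, -17911)) = Add(Pow(Add(2, 200), 2), Mul(-1, -17911)) = Add(Pow(202, 2), 17911) = Add(40804, 17911) = 58715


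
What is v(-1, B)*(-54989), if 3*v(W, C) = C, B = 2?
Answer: -109978/3 ≈ -36659.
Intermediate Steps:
v(W, C) = C/3
v(-1, B)*(-54989) = ((1/3)*2)*(-54989) = (2/3)*(-54989) = -109978/3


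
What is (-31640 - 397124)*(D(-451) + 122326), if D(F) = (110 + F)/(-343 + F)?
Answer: -20822320174670/397 ≈ -5.2449e+10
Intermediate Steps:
D(F) = (110 + F)/(-343 + F)
(-31640 - 397124)*(D(-451) + 122326) = (-31640 - 397124)*((110 - 451)/(-343 - 451) + 122326) = -428764*(-341/(-794) + 122326) = -428764*(-1/794*(-341) + 122326) = -428764*(341/794 + 122326) = -428764*97127185/794 = -20822320174670/397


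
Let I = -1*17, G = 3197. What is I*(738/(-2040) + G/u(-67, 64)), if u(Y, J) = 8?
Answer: -271499/40 ≈ -6787.5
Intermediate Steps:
I = -17
I*(738/(-2040) + G/u(-67, 64)) = -17*(738/(-2040) + 3197/8) = -17*(738*(-1/2040) + 3197*(⅛)) = -17*(-123/340 + 3197/8) = -17*271499/680 = -271499/40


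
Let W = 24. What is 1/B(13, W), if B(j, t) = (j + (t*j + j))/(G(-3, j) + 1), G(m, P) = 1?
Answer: 1/169 ≈ 0.0059172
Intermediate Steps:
B(j, t) = j + j*t/2 (B(j, t) = (j + (t*j + j))/(1 + 1) = (j + (j*t + j))/2 = (j + (j + j*t))*(½) = (2*j + j*t)*(½) = j + j*t/2)
1/B(13, W) = 1/((½)*13*(2 + 24)) = 1/((½)*13*26) = 1/169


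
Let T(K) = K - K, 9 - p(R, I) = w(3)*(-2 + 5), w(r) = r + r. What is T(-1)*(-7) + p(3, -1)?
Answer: -9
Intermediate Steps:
w(r) = 2*r
p(R, I) = -9 (p(R, I) = 9 - 2*3*(-2 + 5) = 9 - 6*3 = 9 - 1*18 = 9 - 18 = -9)
T(K) = 0
T(-1)*(-7) + p(3, -1) = 0*(-7) - 9 = 0 - 9 = -9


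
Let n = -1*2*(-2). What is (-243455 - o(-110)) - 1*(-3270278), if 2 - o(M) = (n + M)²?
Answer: 3038057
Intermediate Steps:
n = 4 (n = -2*(-2) = 4)
o(M) = 2 - (4 + M)²
(-243455 - o(-110)) - 1*(-3270278) = (-243455 - (2 - (4 - 110)²)) - 1*(-3270278) = (-243455 - (2 - 1*(-106)²)) + 3270278 = (-243455 - (2 - 1*11236)) + 3270278 = (-243455 - (2 - 11236)) + 3270278 = (-243455 - 1*(-11234)) + 3270278 = (-243455 + 11234) + 3270278 = -232221 + 3270278 = 3038057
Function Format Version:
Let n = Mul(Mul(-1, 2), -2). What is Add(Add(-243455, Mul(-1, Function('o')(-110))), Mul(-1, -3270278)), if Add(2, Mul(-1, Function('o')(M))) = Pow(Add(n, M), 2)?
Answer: 3038057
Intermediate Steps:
n = 4 (n = Mul(-2, -2) = 4)
Function('o')(M) = Add(2, Mul(-1, Pow(Add(4, M), 2)))
Add(Add(-243455, Mul(-1, Function('o')(-110))), Mul(-1, -3270278)) = Add(Add(-243455, Mul(-1, Add(2, Mul(-1, Pow(Add(4, -110), 2))))), Mul(-1, -3270278)) = Add(Add(-243455, Mul(-1, Add(2, Mul(-1, Pow(-106, 2))))), 3270278) = Add(Add(-243455, Mul(-1, Add(2, Mul(-1, 11236)))), 3270278) = Add(Add(-243455, Mul(-1, Add(2, -11236))), 3270278) = Add(Add(-243455, Mul(-1, -11234)), 3270278) = Add(Add(-243455, 11234), 3270278) = Add(-232221, 3270278) = 3038057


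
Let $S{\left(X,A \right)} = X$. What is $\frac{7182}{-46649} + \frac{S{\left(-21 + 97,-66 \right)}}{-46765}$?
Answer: $- \frac{339411554}{2181540485} \approx -0.15558$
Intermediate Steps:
$\frac{7182}{-46649} + \frac{S{\left(-21 + 97,-66 \right)}}{-46765} = \frac{7182}{-46649} + \frac{-21 + 97}{-46765} = 7182 \left(- \frac{1}{46649}\right) + 76 \left(- \frac{1}{46765}\right) = - \frac{7182}{46649} - \frac{76}{46765} = - \frac{339411554}{2181540485}$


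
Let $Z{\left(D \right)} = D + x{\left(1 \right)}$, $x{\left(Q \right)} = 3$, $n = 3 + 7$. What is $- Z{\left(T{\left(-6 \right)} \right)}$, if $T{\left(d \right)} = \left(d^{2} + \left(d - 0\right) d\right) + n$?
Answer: $-85$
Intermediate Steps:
$n = 10$
$T{\left(d \right)} = 10 + 2 d^{2}$ ($T{\left(d \right)} = \left(d^{2} + \left(d - 0\right) d\right) + 10 = \left(d^{2} + \left(d + 0\right) d\right) + 10 = \left(d^{2} + d d\right) + 10 = \left(d^{2} + d^{2}\right) + 10 = 2 d^{2} + 10 = 10 + 2 d^{2}$)
$Z{\left(D \right)} = 3 + D$ ($Z{\left(D \right)} = D + 3 = 3 + D$)
$- Z{\left(T{\left(-6 \right)} \right)} = - (3 + \left(10 + 2 \left(-6\right)^{2}\right)) = - (3 + \left(10 + 2 \cdot 36\right)) = - (3 + \left(10 + 72\right)) = - (3 + 82) = \left(-1\right) 85 = -85$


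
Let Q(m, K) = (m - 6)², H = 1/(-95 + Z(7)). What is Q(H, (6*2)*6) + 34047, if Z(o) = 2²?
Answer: 282242416/8281 ≈ 34083.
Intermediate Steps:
Z(o) = 4
H = -1/91 (H = 1/(-95 + 4) = 1/(-91) = -1/91 ≈ -0.010989)
Q(m, K) = (-6 + m)²
Q(H, (6*2)*6) + 34047 = (-6 - 1/91)² + 34047 = (-547/91)² + 34047 = 299209/8281 + 34047 = 282242416/8281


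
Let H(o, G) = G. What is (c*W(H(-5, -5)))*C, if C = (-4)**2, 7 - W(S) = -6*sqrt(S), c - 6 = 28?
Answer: 3808 + 3264*I*sqrt(5) ≈ 3808.0 + 7298.5*I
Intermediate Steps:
c = 34 (c = 6 + 28 = 34)
W(S) = 7 + 6*sqrt(S) (W(S) = 7 - (-6)*sqrt(S) = 7 + 6*sqrt(S))
C = 16
(c*W(H(-5, -5)))*C = (34*(7 + 6*sqrt(-5)))*16 = (34*(7 + 6*(I*sqrt(5))))*16 = (34*(7 + 6*I*sqrt(5)))*16 = (238 + 204*I*sqrt(5))*16 = 3808 + 3264*I*sqrt(5)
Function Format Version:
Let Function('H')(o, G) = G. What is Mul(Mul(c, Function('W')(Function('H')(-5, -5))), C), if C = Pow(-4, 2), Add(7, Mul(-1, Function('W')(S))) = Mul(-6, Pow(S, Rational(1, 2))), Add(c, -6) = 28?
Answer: Add(3808, Mul(3264, I, Pow(5, Rational(1, 2)))) ≈ Add(3808.0, Mul(7298.5, I))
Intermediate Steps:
c = 34 (c = Add(6, 28) = 34)
Function('W')(S) = Add(7, Mul(6, Pow(S, Rational(1, 2)))) (Function('W')(S) = Add(7, Mul(-1, Mul(-6, Pow(S, Rational(1, 2))))) = Add(7, Mul(6, Pow(S, Rational(1, 2)))))
C = 16
Mul(Mul(c, Function('W')(Function('H')(-5, -5))), C) = Mul(Mul(34, Add(7, Mul(6, Pow(-5, Rational(1, 2))))), 16) = Mul(Mul(34, Add(7, Mul(6, Mul(I, Pow(5, Rational(1, 2)))))), 16) = Mul(Mul(34, Add(7, Mul(6, I, Pow(5, Rational(1, 2))))), 16) = Mul(Add(238, Mul(204, I, Pow(5, Rational(1, 2)))), 16) = Add(3808, Mul(3264, I, Pow(5, Rational(1, 2))))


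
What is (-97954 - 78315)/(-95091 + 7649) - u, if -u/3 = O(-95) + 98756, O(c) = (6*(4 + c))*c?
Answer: 39513292345/87442 ≈ 4.5188e+5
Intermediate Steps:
O(c) = c*(24 + 6*c) (O(c) = (24 + 6*c)*c = c*(24 + 6*c))
u = -451878 (u = -3*(6*(-95)*(4 - 95) + 98756) = -3*(6*(-95)*(-91) + 98756) = -3*(51870 + 98756) = -3*150626 = -451878)
(-97954 - 78315)/(-95091 + 7649) - u = (-97954 - 78315)/(-95091 + 7649) - 1*(-451878) = -176269/(-87442) + 451878 = -176269*(-1/87442) + 451878 = 176269/87442 + 451878 = 39513292345/87442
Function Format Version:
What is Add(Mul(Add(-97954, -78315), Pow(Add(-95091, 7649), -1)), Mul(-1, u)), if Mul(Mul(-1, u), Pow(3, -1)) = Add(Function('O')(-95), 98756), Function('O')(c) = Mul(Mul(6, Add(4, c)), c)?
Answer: Rational(39513292345, 87442) ≈ 4.5188e+5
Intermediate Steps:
Function('O')(c) = Mul(c, Add(24, Mul(6, c))) (Function('O')(c) = Mul(Add(24, Mul(6, c)), c) = Mul(c, Add(24, Mul(6, c))))
u = -451878 (u = Mul(-3, Add(Mul(6, -95, Add(4, -95)), 98756)) = Mul(-3, Add(Mul(6, -95, -91), 98756)) = Mul(-3, Add(51870, 98756)) = Mul(-3, 150626) = -451878)
Add(Mul(Add(-97954, -78315), Pow(Add(-95091, 7649), -1)), Mul(-1, u)) = Add(Mul(Add(-97954, -78315), Pow(Add(-95091, 7649), -1)), Mul(-1, -451878)) = Add(Mul(-176269, Pow(-87442, -1)), 451878) = Add(Mul(-176269, Rational(-1, 87442)), 451878) = Add(Rational(176269, 87442), 451878) = Rational(39513292345, 87442)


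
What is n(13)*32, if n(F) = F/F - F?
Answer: -384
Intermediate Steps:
n(F) = 1 - F
n(13)*32 = (1 - 1*13)*32 = (1 - 13)*32 = -12*32 = -384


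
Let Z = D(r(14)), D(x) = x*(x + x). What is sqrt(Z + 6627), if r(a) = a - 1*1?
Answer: sqrt(6965) ≈ 83.457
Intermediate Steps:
r(a) = -1 + a (r(a) = a - 1 = -1 + a)
D(x) = 2*x**2 (D(x) = x*(2*x) = 2*x**2)
Z = 338 (Z = 2*(-1 + 14)**2 = 2*13**2 = 2*169 = 338)
sqrt(Z + 6627) = sqrt(338 + 6627) = sqrt(6965)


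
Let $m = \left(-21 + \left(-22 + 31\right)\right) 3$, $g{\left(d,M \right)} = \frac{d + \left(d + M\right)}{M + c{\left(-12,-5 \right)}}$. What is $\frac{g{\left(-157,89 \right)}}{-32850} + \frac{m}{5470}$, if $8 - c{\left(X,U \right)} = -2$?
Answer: $- \frac{257437}{39531690} \approx -0.0065122$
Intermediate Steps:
$c{\left(X,U \right)} = 10$ ($c{\left(X,U \right)} = 8 - -2 = 8 + 2 = 10$)
$g{\left(d,M \right)} = \frac{M + 2 d}{10 + M}$ ($g{\left(d,M \right)} = \frac{d + \left(d + M\right)}{M + 10} = \frac{d + \left(M + d\right)}{10 + M} = \frac{M + 2 d}{10 + M}$)
$m = -36$ ($m = \left(-21 + 9\right) 3 = \left(-12\right) 3 = -36$)
$\frac{g{\left(-157,89 \right)}}{-32850} + \frac{m}{5470} = \frac{\frac{1}{10 + 89} \left(89 + 2 \left(-157\right)\right)}{-32850} - \frac{36}{5470} = \frac{89 - 314}{99} \left(- \frac{1}{32850}\right) - \frac{18}{2735} = \frac{1}{99} \left(-225\right) \left(- \frac{1}{32850}\right) - \frac{18}{2735} = \left(- \frac{25}{11}\right) \left(- \frac{1}{32850}\right) - \frac{18}{2735} = \frac{1}{14454} - \frac{18}{2735} = - \frac{257437}{39531690}$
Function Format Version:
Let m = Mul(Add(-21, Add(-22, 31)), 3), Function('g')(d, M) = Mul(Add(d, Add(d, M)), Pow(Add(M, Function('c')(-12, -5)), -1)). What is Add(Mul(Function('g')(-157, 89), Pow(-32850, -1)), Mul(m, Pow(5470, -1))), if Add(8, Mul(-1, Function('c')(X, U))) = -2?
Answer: Rational(-257437, 39531690) ≈ -0.0065122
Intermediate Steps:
Function('c')(X, U) = 10 (Function('c')(X, U) = Add(8, Mul(-1, -2)) = Add(8, 2) = 10)
Function('g')(d, M) = Mul(Pow(Add(10, M), -1), Add(M, Mul(2, d))) (Function('g')(d, M) = Mul(Add(d, Add(d, M)), Pow(Add(M, 10), -1)) = Mul(Add(d, Add(M, d)), Pow(Add(10, M), -1)) = Mul(Add(M, Mul(2, d)), Pow(Add(10, M), -1)) = Mul(Pow(Add(10, M), -1), Add(M, Mul(2, d))))
m = -36 (m = Mul(Add(-21, 9), 3) = Mul(-12, 3) = -36)
Add(Mul(Function('g')(-157, 89), Pow(-32850, -1)), Mul(m, Pow(5470, -1))) = Add(Mul(Mul(Pow(Add(10, 89), -1), Add(89, Mul(2, -157))), Pow(-32850, -1)), Mul(-36, Pow(5470, -1))) = Add(Mul(Mul(Pow(99, -1), Add(89, -314)), Rational(-1, 32850)), Mul(-36, Rational(1, 5470))) = Add(Mul(Mul(Rational(1, 99), -225), Rational(-1, 32850)), Rational(-18, 2735)) = Add(Mul(Rational(-25, 11), Rational(-1, 32850)), Rational(-18, 2735)) = Add(Rational(1, 14454), Rational(-18, 2735)) = Rational(-257437, 39531690)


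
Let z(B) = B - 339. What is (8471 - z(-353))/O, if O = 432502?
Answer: 1309/61786 ≈ 0.021186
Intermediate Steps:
z(B) = -339 + B
(8471 - z(-353))/O = (8471 - (-339 - 353))/432502 = (8471 - 1*(-692))*(1/432502) = (8471 + 692)*(1/432502) = 9163*(1/432502) = 1309/61786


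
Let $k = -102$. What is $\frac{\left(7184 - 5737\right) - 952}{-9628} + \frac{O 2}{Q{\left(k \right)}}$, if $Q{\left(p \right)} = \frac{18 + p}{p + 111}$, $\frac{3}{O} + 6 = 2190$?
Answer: $- \frac{1268481}{24532144} \approx -0.051707$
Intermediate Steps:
$O = \frac{1}{728}$ ($O = \frac{3}{-6 + 2190} = \frac{3}{2184} = 3 \cdot \frac{1}{2184} = \frac{1}{728} \approx 0.0013736$)
$Q{\left(p \right)} = \frac{18 + p}{111 + p}$
$\frac{\left(7184 - 5737\right) - 952}{-9628} + \frac{O 2}{Q{\left(k \right)}} = \frac{\left(7184 - 5737\right) - 952}{-9628} + \frac{\frac{1}{728} \cdot 2}{\frac{1}{111 - 102} \left(18 - 102\right)} = \left(1447 - 952\right) \left(- \frac{1}{9628}\right) + \frac{1}{364 \cdot \frac{1}{9} \left(-84\right)} = 495 \left(- \frac{1}{9628}\right) + \frac{1}{364 \cdot \frac{1}{9} \left(-84\right)} = - \frac{495}{9628} + \frac{1}{364 \left(- \frac{28}{3}\right)} = - \frac{495}{9628} + \frac{1}{364} \left(- \frac{3}{28}\right) = - \frac{495}{9628} - \frac{3}{10192} = - \frac{1268481}{24532144}$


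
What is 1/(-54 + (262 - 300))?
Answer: -1/92 ≈ -0.010870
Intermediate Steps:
1/(-54 + (262 - 300)) = 1/(-54 - 38) = 1/(-92) = -1/92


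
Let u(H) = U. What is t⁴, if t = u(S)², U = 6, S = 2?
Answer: 1679616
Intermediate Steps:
u(H) = 6
t = 36 (t = 6² = 36)
t⁴ = 36⁴ = 1679616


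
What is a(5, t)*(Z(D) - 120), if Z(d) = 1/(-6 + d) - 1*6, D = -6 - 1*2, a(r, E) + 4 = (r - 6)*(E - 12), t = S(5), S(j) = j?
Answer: -5295/14 ≈ -378.21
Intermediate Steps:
t = 5
a(r, E) = -4 + (-12 + E)*(-6 + r) (a(r, E) = -4 + (r - 6)*(E - 12) = -4 + (-6 + r)*(-12 + E) = -4 + (-12 + E)*(-6 + r))
D = -8 (D = -6 - 2 = -8)
Z(d) = -6 + 1/(-6 + d) (Z(d) = 1/(-6 + d) - 6 = -6 + 1/(-6 + d))
a(5, t)*(Z(D) - 120) = (68 - 12*5 - 6*5 + 5*5)*((37 - 6*(-8))/(-6 - 8) - 120) = (68 - 60 - 30 + 25)*((37 + 48)/(-14) - 120) = 3*(-1/14*85 - 120) = 3*(-85/14 - 120) = 3*(-1765/14) = -5295/14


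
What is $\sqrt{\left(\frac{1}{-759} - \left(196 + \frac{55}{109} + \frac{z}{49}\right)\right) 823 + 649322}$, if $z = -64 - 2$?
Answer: $\frac{\sqrt{163900565026989846}}{579117} \approx 699.08$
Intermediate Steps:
$z = -66$
$\sqrt{\left(\frac{1}{-759} - \left(196 + \frac{55}{109} + \frac{z}{49}\right)\right) 823 + 649322} = \sqrt{\left(\frac{1}{-759} - \left(196 - \frac{66}{49} + \frac{55}{109}\right)\right) 823 + 649322} = \sqrt{\left(- \frac{1}{759} - \left(196 - \frac{66}{49} + \frac{55}{109}\right)\right) 823 + 649322} = \sqrt{\left(- \frac{1}{759} - \frac{1042337}{5341}\right) 823 + 649322} = \sqrt{\left(- \frac{791139124}{4053819}\right) 823 + 649322} = \sqrt{- \frac{651107499052}{4053819} + 649322} = \sqrt{\frac{1981126361666}{4053819}} = \frac{\sqrt{163900565026989846}}{579117}$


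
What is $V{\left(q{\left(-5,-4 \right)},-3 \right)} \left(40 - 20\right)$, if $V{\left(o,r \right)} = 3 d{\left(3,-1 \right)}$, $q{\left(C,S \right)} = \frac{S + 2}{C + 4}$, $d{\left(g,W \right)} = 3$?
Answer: $180$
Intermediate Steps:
$q{\left(C,S \right)} = \frac{2 + S}{4 + C}$
$V{\left(o,r \right)} = 9$ ($V{\left(o,r \right)} = 3 \cdot 3 = 9$)
$V{\left(q{\left(-5,-4 \right)},-3 \right)} \left(40 - 20\right) = 9 \left(40 - 20\right) = 9 \cdot 20 = 180$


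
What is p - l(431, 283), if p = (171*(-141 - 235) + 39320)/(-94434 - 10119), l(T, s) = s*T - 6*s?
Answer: -12575087099/104553 ≈ -1.2027e+5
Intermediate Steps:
l(T, s) = -6*s + T*s (l(T, s) = T*s - 6*s = -6*s + T*s)
p = 24976/104553 (p = (171*(-376) + 39320)/(-104553) = (-64296 + 39320)*(-1/104553) = -24976*(-1/104553) = 24976/104553 ≈ 0.23888)
p - l(431, 283) = 24976/104553 - 283*(-6 + 431) = 24976/104553 - 283*425 = 24976/104553 - 1*120275 = 24976/104553 - 120275 = -12575087099/104553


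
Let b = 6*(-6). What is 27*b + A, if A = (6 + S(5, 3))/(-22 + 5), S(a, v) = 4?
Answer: -16534/17 ≈ -972.59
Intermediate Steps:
A = -10/17 (A = (6 + 4)/(-22 + 5) = 10/(-17) = 10*(-1/17) = -10/17 ≈ -0.58823)
b = -36
27*b + A = 27*(-36) - 10/17 = -972 - 10/17 = -16534/17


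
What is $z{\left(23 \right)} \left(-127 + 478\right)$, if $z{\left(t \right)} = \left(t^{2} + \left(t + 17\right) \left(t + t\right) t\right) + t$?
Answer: $15048072$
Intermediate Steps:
$z{\left(t \right)} = t + t^{2} + 2 t^{2} \left(17 + t\right)$ ($z{\left(t \right)} = \left(t^{2} + \left(17 + t\right) 2 t t\right) + t = \left(t^{2} + 2 t \left(17 + t\right) t\right) + t = \left(t^{2} + 2 t^{2} \left(17 + t\right)\right) + t = t + t^{2} + 2 t^{2} \left(17 + t\right)$)
$z{\left(23 \right)} \left(-127 + 478\right) = 23 \left(1 + 2 \cdot 23^{2} + 35 \cdot 23\right) \left(-127 + 478\right) = 23 \left(1 + 2 \cdot 529 + 805\right) 351 = 23 \left(1 + 1058 + 805\right) 351 = 23 \cdot 1864 \cdot 351 = 42872 \cdot 351 = 15048072$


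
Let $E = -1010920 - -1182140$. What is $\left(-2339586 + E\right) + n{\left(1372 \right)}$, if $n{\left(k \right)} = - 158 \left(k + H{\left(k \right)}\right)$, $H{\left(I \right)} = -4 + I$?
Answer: $-2601286$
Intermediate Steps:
$n{\left(k \right)} = 632 - 316 k$ ($n{\left(k \right)} = - 158 \left(k + \left(-4 + k\right)\right) = - 158 \left(-4 + 2 k\right) = 632 - 316 k$)
$E = 171220$ ($E = -1010920 + 1182140 = 171220$)
$\left(-2339586 + E\right) + n{\left(1372 \right)} = \left(-2339586 + 171220\right) + \left(632 - 433552\right) = -2168366 + \left(632 - 433552\right) = -2168366 - 432920 = -2601286$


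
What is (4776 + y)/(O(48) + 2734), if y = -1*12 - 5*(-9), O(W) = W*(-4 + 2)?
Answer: 4809/2638 ≈ 1.8230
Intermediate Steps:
O(W) = -2*W (O(W) = W*(-2) = -2*W)
y = 33 (y = -12 + 45 = 33)
(4776 + y)/(O(48) + 2734) = (4776 + 33)/(-2*48 + 2734) = 4809/(-96 + 2734) = 4809/2638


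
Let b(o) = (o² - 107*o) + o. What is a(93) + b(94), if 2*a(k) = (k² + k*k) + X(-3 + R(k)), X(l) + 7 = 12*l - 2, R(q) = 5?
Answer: 15057/2 ≈ 7528.5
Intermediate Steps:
b(o) = o² - 106*o
X(l) = -9 + 12*l (X(l) = -7 + (12*l - 2) = -7 + (-2 + 12*l) = -9 + 12*l)
a(k) = 15/2 + k² (a(k) = ((k² + k*k) + (-9 + 12*(-3 + 5)))/2 = ((k² + k²) + (-9 + 12*2))/2 = (2*k² + (-9 + 24))/2 = (2*k² + 15)/2 = (15 + 2*k²)/2 = 15/2 + k²)
a(93) + b(94) = (15/2 + 93²) + 94*(-106 + 94) = (15/2 + 8649) + 94*(-12) = 17313/2 - 1128 = 15057/2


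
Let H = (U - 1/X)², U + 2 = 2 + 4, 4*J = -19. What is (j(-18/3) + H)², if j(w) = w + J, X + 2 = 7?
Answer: 136161/10000 ≈ 13.616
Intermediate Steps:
X = 5 (X = -2 + 7 = 5)
J = -19/4 (J = (¼)*(-19) = -19/4 ≈ -4.7500)
U = 4 (U = -2 + (2 + 4) = -2 + 6 = 4)
j(w) = -19/4 + w (j(w) = w - 19/4 = -19/4 + w)
H = 361/25 (H = (4 - 1/5)² = (4 - 1*⅕)² = (4 - ⅕)² = (19/5)² = 361/25 ≈ 14.440)
(j(-18/3) + H)² = ((-19/4 - 18/3) + 361/25)² = ((-19/4 - 18*⅓) + 361/25)² = ((-19/4 - 6) + 361/25)² = (-43/4 + 361/25)² = (369/100)² = 136161/10000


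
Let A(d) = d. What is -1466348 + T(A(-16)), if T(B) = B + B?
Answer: -1466380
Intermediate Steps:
T(B) = 2*B
-1466348 + T(A(-16)) = -1466348 + 2*(-16) = -1466348 - 32 = -1466380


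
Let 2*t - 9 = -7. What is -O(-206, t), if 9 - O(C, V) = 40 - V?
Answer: 30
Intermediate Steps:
t = 1 (t = 9/2 + (1/2)*(-7) = 9/2 - 7/2 = 1)
O(C, V) = -31 + V (O(C, V) = 9 - (40 - V) = 9 + (-40 + V) = -31 + V)
-O(-206, t) = -(-31 + 1) = -1*(-30) = 30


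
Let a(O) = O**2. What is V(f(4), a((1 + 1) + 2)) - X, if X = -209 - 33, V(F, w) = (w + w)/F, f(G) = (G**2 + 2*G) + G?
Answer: 1702/7 ≈ 243.14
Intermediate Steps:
f(G) = G**2 + 3*G
V(F, w) = 2*w/F (V(F, w) = (2*w)/F = 2*w/F)
X = -242
V(f(4), a((1 + 1) + 2)) - X = 2*((1 + 1) + 2)**2/((4*(3 + 4))) - 1*(-242) = 2*(2 + 2)**2/((4*7)) + 242 = 2*4**2/28 + 242 = 2*16*(1/28) + 242 = 8/7 + 242 = 1702/7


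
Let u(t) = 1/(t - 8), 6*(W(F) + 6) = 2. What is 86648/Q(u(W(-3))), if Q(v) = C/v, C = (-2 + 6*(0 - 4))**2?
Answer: -64986/6929 ≈ -9.3788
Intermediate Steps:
W(F) = -17/3 (W(F) = -6 + (1/6)*2 = -6 + 1/3 = -17/3)
C = 676 (C = (-2 + 6*(-4))**2 = (-2 - 24)**2 = (-26)**2 = 676)
u(t) = 1/(-8 + t)
Q(v) = 676/v
86648/Q(u(W(-3))) = 86648/((676/(1/(-8 - 17/3)))) = 86648/((676/(1/(-41/3)))) = 86648/((676/(-3/41))) = 86648/((676*(-41/3))) = 86648/(-27716/3) = 86648*(-3/27716) = -64986/6929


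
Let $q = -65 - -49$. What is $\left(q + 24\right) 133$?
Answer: $1064$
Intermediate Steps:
$q = -16$ ($q = -65 + 49 = -16$)
$\left(q + 24\right) 133 = \left(-16 + 24\right) 133 = 8 \cdot 133 = 1064$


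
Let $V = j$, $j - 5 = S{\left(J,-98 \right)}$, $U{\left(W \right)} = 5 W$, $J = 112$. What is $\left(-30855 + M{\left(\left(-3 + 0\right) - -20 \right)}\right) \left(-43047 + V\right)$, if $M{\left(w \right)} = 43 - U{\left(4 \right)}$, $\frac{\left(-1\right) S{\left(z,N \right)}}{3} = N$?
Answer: $1318006336$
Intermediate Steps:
$S{\left(z,N \right)} = - 3 N$
$j = 299$ ($j = 5 - -294 = 5 + 294 = 299$)
$V = 299$
$M{\left(w \right)} = 23$ ($M{\left(w \right)} = 43 - 5 \cdot 4 = 43 - 20 = 23$)
$\left(-30855 + M{\left(\left(-3 + 0\right) - -20 \right)}\right) \left(-43047 + V\right) = \left(-30855 + 23\right) \left(-43047 + 299\right) = \left(-30832\right) \left(-42748\right) = 1318006336$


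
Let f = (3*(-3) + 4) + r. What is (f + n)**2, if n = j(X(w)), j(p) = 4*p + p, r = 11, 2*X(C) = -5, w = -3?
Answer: 169/4 ≈ 42.250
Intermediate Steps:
X(C) = -5/2 (X(C) = (1/2)*(-5) = -5/2)
j(p) = 5*p
n = -25/2 (n = 5*(-5/2) = -25/2 ≈ -12.500)
f = 6 (f = (3*(-3) + 4) + 11 = (-9 + 4) + 11 = -5 + 11 = 6)
(f + n)**2 = (6 - 25/2)**2 = (-13/2)**2 = 169/4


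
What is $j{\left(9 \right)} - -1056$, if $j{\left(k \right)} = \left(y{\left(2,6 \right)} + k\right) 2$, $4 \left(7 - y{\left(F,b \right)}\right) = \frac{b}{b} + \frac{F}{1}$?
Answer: $\frac{2173}{2} \approx 1086.5$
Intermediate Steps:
$y{\left(F,b \right)} = \frac{27}{4} - \frac{F}{4}$ ($y{\left(F,b \right)} = 7 - \frac{\frac{b}{b} + \frac{F}{1}}{4} = 7 - \frac{1 + F 1}{4} = 7 - \frac{1 + F}{4} = 7 - \left(\frac{1}{4} + \frac{F}{4}\right) = \frac{27}{4} - \frac{F}{4}$)
$j{\left(k \right)} = \frac{25}{2} + 2 k$ ($j{\left(k \right)} = \left(\left(\frac{27}{4} - \frac{1}{2}\right) + k\right) 2 = \left(\frac{25}{4} + k\right) 2 = \frac{25}{2} + 2 k$)
$j{\left(9 \right)} - -1056 = \left(\frac{25}{2} + 2 \cdot 9\right) - -1056 = \left(\frac{25}{2} + 18\right) + 1056 = \frac{61}{2} + 1056 = \frac{2173}{2}$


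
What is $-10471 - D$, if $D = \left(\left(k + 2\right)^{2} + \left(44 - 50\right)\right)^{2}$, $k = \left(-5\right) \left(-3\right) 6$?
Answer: $-71548235$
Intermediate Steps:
$k = 90$ ($k = 15 \cdot 6 = 90$)
$D = 71537764$ ($D = \left(\left(90 + 2\right)^{2} + \left(44 - 50\right)\right)^{2} = \left(92^{2} - 6\right)^{2} = \left(8464 - 6\right)^{2} = 8458^{2} = 71537764$)
$-10471 - D = -10471 - 71537764 = -71548235$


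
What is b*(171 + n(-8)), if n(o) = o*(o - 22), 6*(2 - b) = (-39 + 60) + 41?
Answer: -3425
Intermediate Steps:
b = -25/3 (b = 2 - ((-39 + 60) + 41)/6 = 2 - (21 + 41)/6 = 2 - 1/6*62 = 2 - 31/3 = -25/3 ≈ -8.3333)
n(o) = o*(-22 + o)
b*(171 + n(-8)) = -25*(171 - 8*(-22 - 8))/3 = -25*(171 - 8*(-30))/3 = -25*(171 + 240)/3 = -25/3*411 = -3425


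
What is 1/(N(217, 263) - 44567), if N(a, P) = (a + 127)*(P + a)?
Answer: 1/120553 ≈ 8.2951e-6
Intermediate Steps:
N(a, P) = (127 + a)*(P + a)
1/(N(217, 263) - 44567) = 1/((217² + 127*263 + 127*217 + 263*217) - 44567) = 1/((47089 + 33401 + 27559 + 57071) - 44567) = 1/(165120 - 44567) = 1/120553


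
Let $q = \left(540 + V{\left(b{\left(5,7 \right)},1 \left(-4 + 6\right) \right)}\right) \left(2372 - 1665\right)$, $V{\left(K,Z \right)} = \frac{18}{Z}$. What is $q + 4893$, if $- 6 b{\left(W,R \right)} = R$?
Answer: $393036$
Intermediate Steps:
$b{\left(W,R \right)} = - \frac{R}{6}$
$q = 388143$ ($q = \left(540 + \frac{18}{1 \left(-4 + 6\right)}\right) \left(2372 - 1665\right) = \left(540 + \frac{18}{1 \cdot 2}\right) 707 = \left(540 + \frac{18}{2}\right) 707 = \left(540 + 18 \cdot \frac{1}{2}\right) 707 = \left(540 + 9\right) 707 = 549 \cdot 707 = 388143$)
$q + 4893 = 388143 + 4893 = 393036$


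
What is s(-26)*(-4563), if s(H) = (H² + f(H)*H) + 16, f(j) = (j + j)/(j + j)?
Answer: -3038958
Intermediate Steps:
f(j) = 1 (f(j) = (2*j)/((2*j)) = (2*j)*(1/(2*j)) = 1)
s(H) = 16 + H + H² (s(H) = (H² + 1*H) + 16 = (H² + H) + 16 = (H + H²) + 16 = 16 + H + H²)
s(-26)*(-4563) = (16 - 26 + (-26)²)*(-4563) = (16 - 26 + 676)*(-4563) = 666*(-4563) = -3038958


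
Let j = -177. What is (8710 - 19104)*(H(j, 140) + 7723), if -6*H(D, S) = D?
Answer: -80579485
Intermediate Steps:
H(D, S) = -D/6
(8710 - 19104)*(H(j, 140) + 7723) = (8710 - 19104)*(-⅙*(-177) + 7723) = -10394*(59/2 + 7723) = -10394*15505/2 = -80579485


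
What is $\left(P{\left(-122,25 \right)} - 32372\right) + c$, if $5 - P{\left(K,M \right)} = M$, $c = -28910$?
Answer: $-61302$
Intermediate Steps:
$P{\left(K,M \right)} = 5 - M$
$\left(P{\left(-122,25 \right)} - 32372\right) + c = \left(\left(5 - 25\right) - 32372\right) - 28910 = \left(-20 - 32372\right) - 28910 = -32392 - 28910 = -61302$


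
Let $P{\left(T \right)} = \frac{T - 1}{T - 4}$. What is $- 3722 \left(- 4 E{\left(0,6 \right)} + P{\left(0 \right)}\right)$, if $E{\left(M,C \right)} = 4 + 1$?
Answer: $\frac{147019}{2} \approx 73510.0$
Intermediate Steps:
$E{\left(M,C \right)} = 5$
$P{\left(T \right)} = \frac{-1 + T}{-4 + T}$
$- 3722 \left(- 4 E{\left(0,6 \right)} + P{\left(0 \right)}\right) = - 3722 \left(\left(-4\right) 5 + \frac{-1 + 0}{-4 + 0}\right) = - 3722 \left(-20 + \frac{1}{-4} \left(-1\right)\right) = - 3722 \left(-20 - - \frac{1}{4}\right) = - 3722 \left(-20 + \frac{1}{4}\right) = \left(-3722\right) \left(- \frac{79}{4}\right) = \frac{147019}{2}$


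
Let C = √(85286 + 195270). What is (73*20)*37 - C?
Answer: 54020 - 2*√70139 ≈ 53490.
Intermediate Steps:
C = 2*√70139 (C = √280556 = 2*√70139 ≈ 529.68)
(73*20)*37 - C = (73*20)*37 - 2*√70139 = 1460*37 - 2*√70139 = 54020 - 2*√70139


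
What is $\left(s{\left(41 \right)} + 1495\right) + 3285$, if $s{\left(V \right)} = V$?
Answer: $4821$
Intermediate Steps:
$\left(s{\left(41 \right)} + 1495\right) + 3285 = \left(41 + 1495\right) + 3285 = 1536 + 3285 = 4821$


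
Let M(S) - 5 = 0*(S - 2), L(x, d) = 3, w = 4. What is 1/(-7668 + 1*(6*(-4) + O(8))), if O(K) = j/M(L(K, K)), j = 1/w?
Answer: -20/153839 ≈ -0.00013001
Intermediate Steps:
M(S) = 5 (M(S) = 5 + 0*(S - 2) = 5 + 0*(-2 + S) = 5 + 0 = 5)
j = ¼ (j = 1/4 = ¼ ≈ 0.25000)
O(K) = 1/20 (O(K) = (¼)/5 = (¼)*(⅕) = 1/20)
1/(-7668 + 1*(6*(-4) + O(8))) = 1/(-7668 + 1*(6*(-4) + 1/20)) = 1/(-7668 + 1*(-24 + 1/20)) = 1/(-7668 + 1*(-479/20)) = 1/(-7668 - 479/20) = 1/(-153839/20) = -20/153839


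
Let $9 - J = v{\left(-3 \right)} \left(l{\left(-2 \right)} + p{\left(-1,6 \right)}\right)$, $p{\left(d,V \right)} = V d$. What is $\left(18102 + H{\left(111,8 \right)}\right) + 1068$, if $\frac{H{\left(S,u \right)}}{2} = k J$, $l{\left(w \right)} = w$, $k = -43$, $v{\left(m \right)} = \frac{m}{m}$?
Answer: $17708$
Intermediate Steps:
$v{\left(m \right)} = 1$
$J = 17$ ($J = 9 - 1 \left(-2 + 6 \left(-1\right)\right) = 9 - 1 \left(-2 - 6\right) = 9 - 1 \left(-8\right) = 9 - -8 = 9 + 8 = 17$)
$H{\left(S,u \right)} = -1462$ ($H{\left(S,u \right)} = 2 \left(\left(-43\right) 17\right) = 2 \left(-731\right) = -1462$)
$\left(18102 + H{\left(111,8 \right)}\right) + 1068 = \left(18102 - 1462\right) + 1068 = 16640 + 1068 = 17708$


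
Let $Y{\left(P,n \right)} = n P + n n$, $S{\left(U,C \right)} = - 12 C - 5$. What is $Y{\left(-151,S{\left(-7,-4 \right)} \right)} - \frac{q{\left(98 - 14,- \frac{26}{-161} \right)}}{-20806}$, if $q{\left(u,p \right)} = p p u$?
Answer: $- \frac{178897598940}{38522309} \approx -4644.0$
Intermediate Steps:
$S{\left(U,C \right)} = -5 - 12 C$
$Y{\left(P,n \right)} = n^{2} + P n$ ($Y{\left(P,n \right)} = P n + n^{2} = n^{2} + P n$)
$q{\left(u,p \right)} = u p^{2}$ ($q{\left(u,p \right)} = p^{2} u = u p^{2}$)
$Y{\left(-151,S{\left(-7,-4 \right)} \right)} - \frac{q{\left(98 - 14,- \frac{26}{-161} \right)}}{-20806} = \left(-5 - -48\right) \left(-151 - -43\right) - \frac{\left(98 - 14\right) \left(- \frac{26}{-161}\right)^{2}}{-20806} = \left(-5 + 48\right) \left(-151 + \left(-5 + 48\right)\right) - \left(98 - 14\right) \left(\left(-26\right) \left(- \frac{1}{161}\right)\right)^{2} \left(- \frac{1}{20806}\right) = 43 \left(-151 + 43\right) - 84 \left(\frac{26}{161}\right)^{2} \left(- \frac{1}{20806}\right) = 43 \left(-108\right) - 84 \cdot \frac{676}{25921} \left(- \frac{1}{20806}\right) = -4644 - \frac{8112}{3703} \left(- \frac{1}{20806}\right) = -4644 - - \frac{4056}{38522309} = -4644 + \frac{4056}{38522309} = - \frac{178897598940}{38522309}$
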